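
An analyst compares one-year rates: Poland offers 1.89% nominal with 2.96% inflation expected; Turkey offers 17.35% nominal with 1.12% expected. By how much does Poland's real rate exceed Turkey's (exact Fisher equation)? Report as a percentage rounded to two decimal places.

Poland: (1 + 0.0189)/(1 + 0.0296) − 1 = -1.0392%
Turkey: (1 + 0.1735)/(1 + 0.0112) − 1 = 16.0502%
Differential = -1.0392% − 16.0502% = -17.0895% → -17.09%.

-17.09%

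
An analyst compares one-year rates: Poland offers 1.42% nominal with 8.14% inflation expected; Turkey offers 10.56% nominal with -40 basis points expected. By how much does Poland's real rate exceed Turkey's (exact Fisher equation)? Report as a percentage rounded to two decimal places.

-17.22%

Poland: (1 + 0.0142)/(1 + 0.0814) − 1 = -6.2142%
Turkey: (1 + 0.1056)/(1 − 0.0040) − 1 = 11.0040%
Differential = -6.2142% − 11.0040% = -17.2182% → -17.22%.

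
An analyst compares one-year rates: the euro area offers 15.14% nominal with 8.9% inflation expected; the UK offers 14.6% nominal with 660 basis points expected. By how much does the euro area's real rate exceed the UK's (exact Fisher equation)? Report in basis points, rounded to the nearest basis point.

The euro area: (1 + 0.1514)/(1 + 0.0890) − 1 = 5.7300%
The UK: (1 + 0.1460)/(1 + 0.0660) − 1 = 7.5047%
Differential = 5.7300% − 7.5047% = -1.7747% → -177 basis points.

-177 basis points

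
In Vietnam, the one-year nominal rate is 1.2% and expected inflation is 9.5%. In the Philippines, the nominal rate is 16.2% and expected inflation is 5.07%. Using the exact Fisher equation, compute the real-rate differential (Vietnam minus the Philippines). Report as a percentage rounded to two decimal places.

Vietnam: (1 + 0.0120)/(1 + 0.0950) − 1 = -7.5799%
The Philippines: (1 + 0.1620)/(1 + 0.0507) − 1 = 10.5929%
Differential = -7.5799% − 10.5929% = -18.1728% → -18.17%.

-18.17%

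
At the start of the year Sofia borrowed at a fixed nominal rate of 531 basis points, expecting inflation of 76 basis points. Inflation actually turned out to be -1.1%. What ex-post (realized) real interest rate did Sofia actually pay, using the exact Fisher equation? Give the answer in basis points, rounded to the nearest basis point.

648 basis points

Ex-post: (1 + 0.0531)/(1 − 0.0110) − 1 = 6.4813%
So the realized real rate is 648 basis points.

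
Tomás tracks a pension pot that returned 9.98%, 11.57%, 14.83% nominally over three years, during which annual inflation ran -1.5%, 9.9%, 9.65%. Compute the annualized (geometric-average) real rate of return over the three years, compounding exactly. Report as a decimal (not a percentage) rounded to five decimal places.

Nominal growth factor = 1.0998 × 1.1157 × 1.1483 = 1.40901791
Price-level growth factor = 0.9850 × 1.0990 × 1.0965 = 1.18697770
Real growth factor = 1.40901791 / 1.18697770 = 1.18706351
Annualized real rate = 1.18706351^(1/3) − 1 = 5.8826% → 0.05883.

0.05883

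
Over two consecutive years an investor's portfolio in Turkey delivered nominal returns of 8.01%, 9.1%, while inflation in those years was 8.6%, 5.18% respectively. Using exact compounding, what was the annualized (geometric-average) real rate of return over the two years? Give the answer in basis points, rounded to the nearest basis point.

157 basis points

Compound the nominal returns: 1.0801 × 1.0910 = 1.17838910.
Compound inflation: 1.0860 × 1.0518 = 1.14225480.
Deflate: 1.17838910 / 1.14225480 = 1.03163419.
Annualized real rate = 1.03163419^(1/2) − 1 = 1.5694% → 157 basis points.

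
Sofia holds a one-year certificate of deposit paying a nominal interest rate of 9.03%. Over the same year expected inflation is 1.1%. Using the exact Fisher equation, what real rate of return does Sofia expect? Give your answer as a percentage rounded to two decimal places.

1 + r = 1.09030 / 1.01100 = 1.078437
r = 1.078437 − 1 = 7.8437%, i.e. 7.84%.

7.84%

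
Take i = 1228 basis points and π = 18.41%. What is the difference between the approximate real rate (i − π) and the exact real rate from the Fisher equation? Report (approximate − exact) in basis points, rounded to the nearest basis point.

-95 basis points

Approximate: r ≈ 12.280% − 18.410% = -6.1300%
Exact: (1 + 0.1228)/(1 + 0.1841) − 1 = -5.1769%
Error = -6.1300% − (-5.1769%) = -0.9531% → -95 basis points.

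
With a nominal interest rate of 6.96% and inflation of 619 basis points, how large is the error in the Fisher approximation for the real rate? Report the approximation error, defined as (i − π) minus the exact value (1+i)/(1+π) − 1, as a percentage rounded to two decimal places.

Approximate: r ≈ 6.960% − 6.190% = 0.7700%
Exact: (1 + 0.0696)/(1 + 0.0619) − 1 = 0.7251%
Error = 0.7700% − 0.7251% = 0.0449% → 0.04%.

0.04%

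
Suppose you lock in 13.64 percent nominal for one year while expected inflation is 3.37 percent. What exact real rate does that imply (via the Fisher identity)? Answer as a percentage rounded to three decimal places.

1 + r = 1.13640 / 1.03370 = 1.099352
r = 1.099352 − 1 = 9.9352%, i.e. 9.935%.

9.935%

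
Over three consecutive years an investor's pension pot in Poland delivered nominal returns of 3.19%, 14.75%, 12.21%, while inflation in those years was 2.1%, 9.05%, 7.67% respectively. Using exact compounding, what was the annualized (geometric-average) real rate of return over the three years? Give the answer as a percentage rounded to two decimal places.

3.49%

Compound the nominal returns: 1.0319 × 1.1475 × 1.1221 = 1.32868450.
Compound inflation: 1.0210 × 1.0905 × 1.0767 = 1.19879832.
Deflate: 1.32868450 / 1.19879832 = 1.10834698.
Annualized real rate = 1.10834698^(1/3) − 1 = 3.4885% → 3.49%.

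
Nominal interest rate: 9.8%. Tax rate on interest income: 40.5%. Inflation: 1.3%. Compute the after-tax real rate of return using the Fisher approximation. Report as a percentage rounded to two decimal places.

After-tax nominal return = 9.8% × (1 − 0.405) = 5.8310%.
r ≈ 5.8310% − 1.3% → 4.53%.

4.53%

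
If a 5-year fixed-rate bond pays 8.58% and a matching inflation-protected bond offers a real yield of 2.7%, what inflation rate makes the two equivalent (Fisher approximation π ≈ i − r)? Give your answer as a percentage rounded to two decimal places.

5.88%

π ≈ i − r = 8.58% − 2.7% → 5.88%.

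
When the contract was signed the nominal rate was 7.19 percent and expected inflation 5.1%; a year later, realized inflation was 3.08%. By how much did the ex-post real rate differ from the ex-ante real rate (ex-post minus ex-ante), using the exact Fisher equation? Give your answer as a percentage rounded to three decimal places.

1.999%

Ex-ante: (1 + 0.0719)/(1 + 0.0510) − 1 = 1.9886%
Ex-post: (1 + 0.0719)/(1 + 0.0308) − 1 = 3.9872%
Difference (ex-post − ex-ante) = 1.9986% → 1.999%.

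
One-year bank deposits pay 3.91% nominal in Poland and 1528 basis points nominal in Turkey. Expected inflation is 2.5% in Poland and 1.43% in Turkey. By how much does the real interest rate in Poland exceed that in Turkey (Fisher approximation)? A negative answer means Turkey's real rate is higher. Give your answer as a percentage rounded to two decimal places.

-12.44%

Poland: 3.91% − 2.5% = 1.410%
Turkey: 15.28% − 1.43% = 13.850%
Differential = -12.440% → -12.44%.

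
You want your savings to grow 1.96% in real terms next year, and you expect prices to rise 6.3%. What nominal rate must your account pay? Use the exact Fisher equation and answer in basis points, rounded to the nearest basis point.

(1 + i) = (1 + r)(1 + π) = 1.01960 × 1.06300 = 1.0838348
i = 1.0838348 − 1, so the required nominal rate is 838 basis points.

838 basis points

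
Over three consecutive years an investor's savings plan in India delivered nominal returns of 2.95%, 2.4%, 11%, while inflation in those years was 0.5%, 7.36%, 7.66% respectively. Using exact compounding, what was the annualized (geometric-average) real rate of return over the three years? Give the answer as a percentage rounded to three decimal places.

0.245%

Compound the nominal returns: 1.0295 × 1.0240 × 1.1100 = 1.17017088.
Compound inflation: 1.0050 × 1.0736 × 1.0766 = 1.16161695.
Deflate: 1.17017088 / 1.16161695 = 1.00736381.
Annualized real rate = 1.00736381^(1/3) − 1 = 0.2449% → 0.245%.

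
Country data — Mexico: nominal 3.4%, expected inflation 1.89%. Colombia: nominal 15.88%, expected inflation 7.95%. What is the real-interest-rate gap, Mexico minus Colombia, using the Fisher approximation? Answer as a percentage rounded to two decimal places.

-6.42%

Mexico: 3.4% − 1.89% = 1.510%
Colombia: 15.88% − 7.95% = 7.930%
Differential = -6.420% → -6.42%.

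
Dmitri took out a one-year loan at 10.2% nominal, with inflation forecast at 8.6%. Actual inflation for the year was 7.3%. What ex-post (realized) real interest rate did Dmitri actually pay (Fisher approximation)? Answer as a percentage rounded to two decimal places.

2.90%

Ex-post: 10.2% − 7.3% = 2.900%
So the realized real rate is 2.90%.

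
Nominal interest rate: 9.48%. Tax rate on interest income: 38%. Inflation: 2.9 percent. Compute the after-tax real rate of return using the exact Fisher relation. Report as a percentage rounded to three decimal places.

2.894%

After-tax nominal return = 9.48% × (1 − 0.38) = 5.8776%.
1 + r = 1.058776 / 1.02900 = 1.028937
After-tax real rate = 1.028937 − 1 → 2.894%.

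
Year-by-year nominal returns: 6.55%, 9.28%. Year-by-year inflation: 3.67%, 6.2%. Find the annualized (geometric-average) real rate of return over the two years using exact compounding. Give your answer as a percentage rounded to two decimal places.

Compound the nominal returns: 1.0655 × 1.0928 = 1.16437840.
Compound inflation: 1.0367 × 1.0620 = 1.10097540.
Deflate: 1.16437840 / 1.10097540 = 1.05758803.
Annualized real rate = 1.05758803^(1/2) − 1 = 2.8391% → 2.84%.

2.84%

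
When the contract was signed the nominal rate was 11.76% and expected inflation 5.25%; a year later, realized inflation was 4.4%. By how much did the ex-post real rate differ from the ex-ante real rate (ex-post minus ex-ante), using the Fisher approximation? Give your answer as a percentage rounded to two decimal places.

0.85%

Ex-ante: 11.76% − 5.25% = 6.510%
Ex-post: 11.76% − 4.4% = 7.360%
Difference (ex-post − ex-ante) = 0.8500% → 0.85%.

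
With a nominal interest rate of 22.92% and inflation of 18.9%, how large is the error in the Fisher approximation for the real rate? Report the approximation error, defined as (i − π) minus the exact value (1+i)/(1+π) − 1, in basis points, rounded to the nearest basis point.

64 basis points

Approximate: r ≈ 22.920% − 18.900% = 4.0200%
Exact: (1 + 0.2292)/(1 + 0.1890) − 1 = 3.3810%
Error = 4.0200% − 3.3810% = 0.6390% → 64 basis points.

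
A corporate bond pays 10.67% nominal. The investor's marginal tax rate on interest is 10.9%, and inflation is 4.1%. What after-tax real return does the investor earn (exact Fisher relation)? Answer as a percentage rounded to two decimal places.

5.19%

After-tax nominal return = 10.67% × (1 − 0.109) = 9.50697%.
1 + r = 1.0950697 / 1.04100 = 1.051940
After-tax real rate = 1.051940 − 1 → 5.19%.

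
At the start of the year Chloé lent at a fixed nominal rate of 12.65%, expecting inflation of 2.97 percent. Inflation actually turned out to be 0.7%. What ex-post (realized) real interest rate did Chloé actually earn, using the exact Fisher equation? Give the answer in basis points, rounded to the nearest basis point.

1187 basis points

Ex-post: (1 + 0.1265)/(1 + 0.0070) − 1 = 11.8669%
So the realized real rate is 1187 basis points.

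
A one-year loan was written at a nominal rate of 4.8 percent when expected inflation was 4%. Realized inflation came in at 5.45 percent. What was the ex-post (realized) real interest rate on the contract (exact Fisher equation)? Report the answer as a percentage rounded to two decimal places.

Ex-post: (1 + 0.0480)/(1 + 0.0545) − 1 = -0.6164%
So the realized real rate is -0.62%.

-0.62%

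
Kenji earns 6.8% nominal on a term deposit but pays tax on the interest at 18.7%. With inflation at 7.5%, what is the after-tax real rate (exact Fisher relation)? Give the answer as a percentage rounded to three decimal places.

-1.834%

After-tax nominal return = 6.8% × (1 − 0.187) = 5.5284%.
1 + r = 1.055284 / 1.07500 = 0.981660
After-tax real rate = 0.981660 − 1 → -1.834%.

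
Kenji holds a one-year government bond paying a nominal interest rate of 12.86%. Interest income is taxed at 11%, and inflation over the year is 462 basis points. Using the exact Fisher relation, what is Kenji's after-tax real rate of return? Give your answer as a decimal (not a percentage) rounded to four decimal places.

0.0652

After-tax nominal return = 12.86% × (1 − 0.11) = 11.4454%.
1 + r = 1.114454 / 1.04620 = 1.065240
After-tax real rate = 1.065240 − 1 → 0.0652.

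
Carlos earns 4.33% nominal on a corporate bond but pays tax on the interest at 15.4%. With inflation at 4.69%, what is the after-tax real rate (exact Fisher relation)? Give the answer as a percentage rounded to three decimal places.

After-tax nominal return = 4.33% × (1 − 0.154) = 3.66318%.
1 + r = 1.0366318 / 1.04690 = 0.990192
After-tax real rate = 0.990192 − 1 → -0.981%.

-0.981%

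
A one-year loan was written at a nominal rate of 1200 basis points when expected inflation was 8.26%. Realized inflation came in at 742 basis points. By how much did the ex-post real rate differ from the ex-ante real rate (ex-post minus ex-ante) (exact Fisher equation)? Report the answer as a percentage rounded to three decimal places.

Ex-ante: (1 + 0.1200)/(1 + 0.0826) − 1 = 3.4546%
Ex-post: (1 + 0.1200)/(1 + 0.0742) − 1 = 4.2636%
Difference (ex-post − ex-ante) = 0.8090% → 0.809%.

0.809%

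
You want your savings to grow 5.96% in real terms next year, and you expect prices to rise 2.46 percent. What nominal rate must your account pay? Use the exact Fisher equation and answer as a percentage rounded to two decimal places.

8.57%

(1 + i) = (1 + r)(1 + π) = 1.05960 × 1.02460 = 1.08566616
i = 1.08566616 − 1, so the required nominal rate is 8.57%.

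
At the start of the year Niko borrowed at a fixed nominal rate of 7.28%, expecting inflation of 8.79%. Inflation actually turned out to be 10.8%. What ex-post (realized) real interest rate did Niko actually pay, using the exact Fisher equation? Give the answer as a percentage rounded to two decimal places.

Ex-post: (1 + 0.0728)/(1 + 0.1080) − 1 = -3.1769%
So the realized real rate is -3.18%.

-3.18%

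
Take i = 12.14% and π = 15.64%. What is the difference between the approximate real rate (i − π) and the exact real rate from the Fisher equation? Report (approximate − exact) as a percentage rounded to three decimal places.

Approximate: r ≈ 12.140% − 15.640% = -3.5000%
Exact: (1 + 0.1214)/(1 + 0.1564) − 1 = -3.0266%
Error = -3.5000% − (-3.0266%) = -0.4734% → -0.473%.

-0.473%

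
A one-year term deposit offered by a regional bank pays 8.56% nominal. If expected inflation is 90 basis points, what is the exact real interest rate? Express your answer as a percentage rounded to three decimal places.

7.592%

By the Fisher identity, 1 + r = (1 + i)/(1 + π).
1 + r = 1.08560 / 1.00900 = 1.075917
r = 1.075917 − 1 = 7.5917%, i.e. 7.592%.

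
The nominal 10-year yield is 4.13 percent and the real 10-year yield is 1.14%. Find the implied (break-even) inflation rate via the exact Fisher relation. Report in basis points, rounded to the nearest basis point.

296 basis points

(1 + π) = (1 + i)/(1 + r) = 1.04130 / 1.01140 = 1.029563
Break-even inflation = 1.029563 − 1 → 296 basis points.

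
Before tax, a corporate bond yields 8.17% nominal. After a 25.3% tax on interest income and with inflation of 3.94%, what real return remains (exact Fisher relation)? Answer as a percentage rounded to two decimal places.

After-tax nominal return = 8.17% × (1 − 0.253) = 6.10299%.
1 + r = 1.0610299 / 1.03940 = 1.020810
After-tax real rate = 1.020810 − 1 → 2.08%.

2.08%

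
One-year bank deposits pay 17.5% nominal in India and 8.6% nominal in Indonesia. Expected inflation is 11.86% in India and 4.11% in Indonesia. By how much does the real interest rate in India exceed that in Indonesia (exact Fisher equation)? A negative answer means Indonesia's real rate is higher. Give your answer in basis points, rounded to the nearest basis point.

73 basis points

India: (1 + 0.1750)/(1 + 0.1186) − 1 = 5.0420%
Indonesia: (1 + 0.0860)/(1 + 0.0411) − 1 = 4.3127%
Differential = 5.0420% − 4.3127% = 0.7293% → 73 basis points.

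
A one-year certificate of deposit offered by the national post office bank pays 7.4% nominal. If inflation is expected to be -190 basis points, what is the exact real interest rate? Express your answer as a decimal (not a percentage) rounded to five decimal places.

1 + r = 1.07400 / 0.98100 = 1.094801
r = 1.094801 − 1 = 9.4801%, i.e. 0.09480.

0.09480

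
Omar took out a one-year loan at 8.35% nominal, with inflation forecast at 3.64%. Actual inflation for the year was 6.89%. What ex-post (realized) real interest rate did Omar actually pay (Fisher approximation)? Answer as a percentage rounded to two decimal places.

Ex-post: 8.35% − 6.89% = 1.460%
So the realized real rate is 1.46%.

1.46%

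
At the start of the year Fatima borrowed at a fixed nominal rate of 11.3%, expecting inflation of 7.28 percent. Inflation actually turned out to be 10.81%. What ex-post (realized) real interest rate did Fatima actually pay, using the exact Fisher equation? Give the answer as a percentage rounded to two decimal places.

0.44%

Ex-post: (1 + 0.1130)/(1 + 0.1081) − 1 = 0.4422%
So the realized real rate is 0.44%.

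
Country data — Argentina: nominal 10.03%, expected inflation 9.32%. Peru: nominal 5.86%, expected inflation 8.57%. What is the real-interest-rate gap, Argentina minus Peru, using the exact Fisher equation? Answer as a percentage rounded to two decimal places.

3.15%

Argentina: (1 + 0.1003)/(1 + 0.0932) − 1 = 0.6495%
Peru: (1 + 0.0586)/(1 + 0.0857) − 1 = -2.4961%
Differential = 0.6495% − (-2.4961%) = 3.1456% → 3.15%.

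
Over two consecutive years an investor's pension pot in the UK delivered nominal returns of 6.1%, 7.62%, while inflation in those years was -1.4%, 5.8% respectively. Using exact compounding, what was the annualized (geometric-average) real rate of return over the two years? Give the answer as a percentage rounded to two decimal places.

Compound the nominal returns: 1.0610 × 1.0762 = 1.14184820.
Compound inflation: 0.9860 × 1.0580 = 1.04318800.
Deflate: 1.14184820 / 1.04318800 = 1.09457567.
Annualized real rate = 1.09457567^(1/2) − 1 = 4.6220% → 4.62%.

4.62%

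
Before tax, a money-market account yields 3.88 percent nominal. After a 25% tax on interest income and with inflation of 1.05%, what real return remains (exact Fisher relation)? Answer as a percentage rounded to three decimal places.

After-tax nominal return = 3.88% × (1 − 0.25) = 2.9100%.
1 + r = 1.02910 / 1.01050 = 1.018407
After-tax real rate = 1.018407 − 1 → 1.841%.

1.841%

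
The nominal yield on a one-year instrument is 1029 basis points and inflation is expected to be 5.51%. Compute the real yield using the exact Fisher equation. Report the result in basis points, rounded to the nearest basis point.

1 + r = 1.10290 / 1.05510 = 1.045304
r = 1.045304 − 1 = 4.5304%, i.e. 453 basis points.

453 basis points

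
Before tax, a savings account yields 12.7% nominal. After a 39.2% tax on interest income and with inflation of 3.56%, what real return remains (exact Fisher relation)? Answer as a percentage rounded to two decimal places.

After-tax nominal return = 12.7% × (1 − 0.392) = 7.7216%.
1 + r = 1.077216 / 1.03560 = 1.040185
After-tax real rate = 1.040185 − 1 → 4.02%.

4.02%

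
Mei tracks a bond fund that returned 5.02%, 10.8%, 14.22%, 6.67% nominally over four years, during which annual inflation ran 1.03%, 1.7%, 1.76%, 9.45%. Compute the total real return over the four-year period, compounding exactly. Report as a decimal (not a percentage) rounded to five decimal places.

0.23889

Compound the nominal returns: 1.0502 × 1.1080 × 1.1422 × 1.0667 = 1.417739.
Compound inflation: 1.0103 × 1.0170 × 1.0176 × 1.0945 = 1.144364.
Deflate: 1.417739 / 1.144364 = 1.238888.
Total real return = 1.238888 − 1 → 0.23889.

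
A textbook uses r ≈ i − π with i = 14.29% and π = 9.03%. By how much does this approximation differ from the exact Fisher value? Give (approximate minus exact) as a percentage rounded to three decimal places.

Approximate: r ≈ 14.290% − 9.030% = 5.2600%
Exact: (1 + 0.1429)/(1 + 0.0903) − 1 = 4.8244%
Error = 5.2600% − 4.8244% = 0.4356% → 0.436%.

0.436%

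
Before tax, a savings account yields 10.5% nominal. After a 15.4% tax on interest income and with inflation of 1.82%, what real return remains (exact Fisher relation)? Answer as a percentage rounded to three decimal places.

After-tax nominal return = 10.5% × (1 − 0.154) = 8.8830%.
1 + r = 1.08883 / 1.01820 = 1.069368
After-tax real rate = 1.069368 − 1 → 6.937%.

6.937%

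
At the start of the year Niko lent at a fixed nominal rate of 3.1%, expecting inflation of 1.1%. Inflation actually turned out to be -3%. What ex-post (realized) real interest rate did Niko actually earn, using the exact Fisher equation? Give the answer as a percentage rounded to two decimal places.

Ex-post: (1 + 0.0310)/(1 − 0.0300) − 1 = 6.2887%
So the realized real rate is 6.29%.

6.29%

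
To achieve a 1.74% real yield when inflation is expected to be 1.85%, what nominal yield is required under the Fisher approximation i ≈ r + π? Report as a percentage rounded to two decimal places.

i ≈ r + π = 1.74% + 1.85% = 3.59%.

3.59%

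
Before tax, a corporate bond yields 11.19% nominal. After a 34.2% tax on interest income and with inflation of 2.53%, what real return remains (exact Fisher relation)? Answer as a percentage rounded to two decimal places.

After-tax nominal return = 11.19% × (1 − 0.342) = 7.36302%.
1 + r = 1.0736302 / 1.02530 = 1.047138
After-tax real rate = 1.047138 − 1 → 4.71%.

4.71%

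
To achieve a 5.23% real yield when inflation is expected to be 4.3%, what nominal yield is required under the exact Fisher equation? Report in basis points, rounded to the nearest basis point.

975 basis points

(1 + i) = (1 + r)(1 + π) = 1.05230 × 1.04300 = 1.0975489
i = 1.0975489 − 1, so the required nominal rate is 975 basis points.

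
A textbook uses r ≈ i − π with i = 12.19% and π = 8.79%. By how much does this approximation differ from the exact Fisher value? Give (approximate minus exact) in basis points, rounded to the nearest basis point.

27 basis points

Approximate: r ≈ 12.190% − 8.790% = 3.4000%
Exact: (1 + 0.1219)/(1 + 0.0879) − 1 = 3.1253%
Error = 3.4000% − 3.1253% = 0.2747% → 27 basis points.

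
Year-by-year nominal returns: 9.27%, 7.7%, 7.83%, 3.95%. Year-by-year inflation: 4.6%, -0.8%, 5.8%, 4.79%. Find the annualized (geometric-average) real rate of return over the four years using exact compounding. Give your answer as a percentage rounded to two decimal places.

Compound the nominal returns: 1.0927 × 1.0770 × 1.0783 × 1.0395 = 1.31910919.
Compound inflation: 1.0460 × 0.9920 × 1.0580 × 1.0479 = 1.15039998.
Deflate: 1.31910919 / 1.15039998 = 1.14665265.
Annualized real rate = 1.14665265^(1/4) − 1 = 3.4804% → 3.48%.

3.48%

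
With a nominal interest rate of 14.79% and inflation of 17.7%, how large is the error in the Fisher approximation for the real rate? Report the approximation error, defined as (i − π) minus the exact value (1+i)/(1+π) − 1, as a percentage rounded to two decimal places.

Approximate: r ≈ 14.790% − 17.700% = -2.9100%
Exact: (1 + 0.1479)/(1 + 0.1770) − 1 = -2.4724%
Error = -2.9100% − (-2.4724%) = -0.4376% → -0.44%.

-0.44%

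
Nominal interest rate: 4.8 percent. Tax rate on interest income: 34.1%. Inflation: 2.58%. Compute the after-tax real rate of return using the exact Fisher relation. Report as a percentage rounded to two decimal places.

0.57%

After-tax nominal return = 4.8% × (1 − 0.341) = 3.1632%.
1 + r = 1.031632 / 1.02580 = 1.005685
After-tax real rate = 1.005685 − 1 → 0.57%.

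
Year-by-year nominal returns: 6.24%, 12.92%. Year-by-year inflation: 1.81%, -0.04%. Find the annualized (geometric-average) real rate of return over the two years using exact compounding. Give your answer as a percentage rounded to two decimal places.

8.57%

Nominal growth factor = 1.0624 × 1.1292 = 1.19966208
Price-level growth factor = 1.0181 × 0.9996 = 1.01769276
Real growth factor = 1.19966208 / 1.01769276 = 1.17880575
Annualized real rate = 1.17880575^(1/2) − 1 = 8.5728% → 8.57%.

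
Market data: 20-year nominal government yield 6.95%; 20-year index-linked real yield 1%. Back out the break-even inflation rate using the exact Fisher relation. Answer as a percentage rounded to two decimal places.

5.89%

(1 + π) = (1 + i)/(1 + r) = 1.06950 / 1.01000 = 1.058911
Break-even inflation = 1.058911 − 1 → 5.89%.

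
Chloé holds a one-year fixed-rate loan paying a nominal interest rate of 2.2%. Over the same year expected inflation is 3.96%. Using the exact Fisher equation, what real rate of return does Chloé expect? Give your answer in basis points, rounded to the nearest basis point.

By the Fisher equation, 1 + r = (1 + i)/(1 + π).
1 + r = 1.02200 / 1.03960 = 0.983070
r = 0.983070 − 1 = -1.6930%, i.e. -169 basis points.

-169 basis points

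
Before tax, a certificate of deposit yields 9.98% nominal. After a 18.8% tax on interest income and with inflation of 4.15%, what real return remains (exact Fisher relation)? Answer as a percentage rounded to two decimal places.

3.80%

After-tax nominal return = 9.98% × (1 − 0.188) = 8.10376%.
1 + r = 1.0810376 / 1.04150 = 1.037962
After-tax real rate = 1.037962 − 1 → 3.80%.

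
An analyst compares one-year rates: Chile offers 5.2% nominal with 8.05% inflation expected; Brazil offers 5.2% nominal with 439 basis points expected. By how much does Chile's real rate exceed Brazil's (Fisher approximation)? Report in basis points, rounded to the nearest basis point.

Chile: 5.2% − 8.05% = -2.850%
Brazil: 5.2% − 4.39% = 0.810%
Differential = -3.660% → -366 basis points.

-366 basis points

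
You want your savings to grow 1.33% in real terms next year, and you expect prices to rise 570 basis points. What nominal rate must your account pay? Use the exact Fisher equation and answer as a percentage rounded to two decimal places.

7.11%

(1 + i) = (1 + r)(1 + π) = 1.01330 × 1.05700 = 1.0710581
i = 1.0710581 − 1, so the required nominal rate is 7.11%.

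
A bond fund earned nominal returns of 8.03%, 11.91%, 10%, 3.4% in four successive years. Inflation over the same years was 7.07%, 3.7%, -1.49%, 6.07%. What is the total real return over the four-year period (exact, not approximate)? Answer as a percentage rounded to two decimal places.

Compound the nominal returns: 1.0803 × 1.1191 × 1.1000 × 1.0340 = 1.375075.
Compound inflation: 1.0707 × 1.0370 × 0.9851 × 1.0607 = 1.160164.
Deflate: 1.375075 / 1.160164 = 1.185242.
Total real return = 1.185242 − 1 → 18.52%.

18.52%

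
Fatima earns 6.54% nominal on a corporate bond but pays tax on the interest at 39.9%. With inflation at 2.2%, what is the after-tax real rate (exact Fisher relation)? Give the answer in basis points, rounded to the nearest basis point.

169 basis points

After-tax nominal return = 6.54% × (1 − 0.399) = 3.93054%.
1 + r = 1.0393054 / 1.02200 = 1.016933
After-tax real rate = 1.016933 − 1 → 169 basis points.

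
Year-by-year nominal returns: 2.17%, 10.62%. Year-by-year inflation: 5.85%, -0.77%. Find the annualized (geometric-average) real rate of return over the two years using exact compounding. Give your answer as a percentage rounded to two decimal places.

Compound the nominal returns: 1.0217 × 1.1062 = 1.13020454.
Compound inflation: 1.0585 × 0.9923 = 1.05034955.
Deflate: 1.13020454 / 1.05034955 = 1.07602706.
Annualized real rate = 1.07602706^(1/2) − 1 = 3.7317% → 3.73%.

3.73%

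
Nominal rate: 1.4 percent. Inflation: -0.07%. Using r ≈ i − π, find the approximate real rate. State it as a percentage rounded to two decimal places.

r ≈ i − π = 1.4% − (-0.07%) = 1.47%.

1.47%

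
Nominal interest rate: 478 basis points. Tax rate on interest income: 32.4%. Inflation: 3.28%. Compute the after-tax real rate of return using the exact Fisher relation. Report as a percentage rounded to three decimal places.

After-tax nominal return = 4.78% × (1 − 0.324) = 3.23128%.
1 + r = 1.0323128 / 1.03280 = 0.999528
After-tax real rate = 0.999528 − 1 → -0.047%.

-0.047%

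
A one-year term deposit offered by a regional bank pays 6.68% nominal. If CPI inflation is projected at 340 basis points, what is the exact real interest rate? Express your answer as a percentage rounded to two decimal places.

1 + r = 1.06680 / 1.03400 = 1.031721
r = 1.031721 − 1 = 3.1721%, i.e. 3.17%.

3.17%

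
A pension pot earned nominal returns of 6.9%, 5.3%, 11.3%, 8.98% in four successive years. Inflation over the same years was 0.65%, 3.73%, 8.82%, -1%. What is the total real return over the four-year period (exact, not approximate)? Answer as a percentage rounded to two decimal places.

Nominal growth factor = 1.0690 × 1.0530 × 1.1130 × 1.0898 = 1.365363
Price-level growth factor = 1.0065 × 1.0373 × 1.0882 × 0.9900 = 1.124766
Real growth factor = 1.365363 / 1.124766 = 1.213909
Total real return = 1.213909 − 1 → 21.39%.

21.39%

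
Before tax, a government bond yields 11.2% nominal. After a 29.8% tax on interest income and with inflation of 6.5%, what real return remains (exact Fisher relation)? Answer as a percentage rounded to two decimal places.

1.28%

After-tax nominal return = 11.2% × (1 − 0.298) = 7.8624%.
1 + r = 1.078624 / 1.06500 = 1.012792
After-tax real rate = 1.012792 − 1 → 1.28%.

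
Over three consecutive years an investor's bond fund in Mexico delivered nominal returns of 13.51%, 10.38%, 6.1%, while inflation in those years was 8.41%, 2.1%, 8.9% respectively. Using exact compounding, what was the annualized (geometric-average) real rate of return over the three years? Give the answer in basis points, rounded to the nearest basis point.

332 basis points

Compound the nominal returns: 1.1351 × 1.1038 × 1.0610 = 1.32935171.
Compound inflation: 1.0841 × 1.0210 × 1.0890 = 1.20537718.
Deflate: 1.32935171 / 1.20537718 = 1.10285123.
Annualized real rate = 1.10285123^(1/3) − 1 = 3.3171% → 332 basis points.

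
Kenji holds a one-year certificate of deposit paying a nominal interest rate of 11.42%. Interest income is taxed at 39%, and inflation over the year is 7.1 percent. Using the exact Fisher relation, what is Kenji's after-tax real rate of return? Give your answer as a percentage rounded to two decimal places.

After-tax nominal return = 11.42% × (1 − 0.39) = 6.9662%.
1 + r = 1.069662 / 1.07100 = 0.998751
After-tax real rate = 0.998751 − 1 → -0.12%.

-0.12%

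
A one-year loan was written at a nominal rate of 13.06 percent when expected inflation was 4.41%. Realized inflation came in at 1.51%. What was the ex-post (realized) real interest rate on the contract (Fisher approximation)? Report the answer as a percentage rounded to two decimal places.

Ex-post: 13.06% − 1.51% = 11.550%
So the realized real rate is 11.55%.

11.55%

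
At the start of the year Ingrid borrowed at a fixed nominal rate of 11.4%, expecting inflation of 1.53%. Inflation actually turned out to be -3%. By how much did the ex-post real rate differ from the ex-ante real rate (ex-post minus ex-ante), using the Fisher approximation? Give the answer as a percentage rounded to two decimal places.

Ex-ante: 11.4% − 1.53% = 9.870%
Ex-post: 11.4% − (-3%) = 14.400%
Difference (ex-post − ex-ante) = 4.5300% → 4.53%.

4.53%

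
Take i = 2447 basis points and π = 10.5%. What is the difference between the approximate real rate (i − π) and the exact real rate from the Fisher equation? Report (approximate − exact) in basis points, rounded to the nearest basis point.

Approximate: r ≈ 24.470% − 10.500% = 13.9700%
Exact: (1 + 0.2447)/(1 + 0.1050) − 1 = 12.6425%
Error = 13.9700% − 12.6425% = 1.3275% → 133 basis points.

133 basis points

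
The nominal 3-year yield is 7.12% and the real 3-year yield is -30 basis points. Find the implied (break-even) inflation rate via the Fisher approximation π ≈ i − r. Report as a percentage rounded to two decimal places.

π ≈ i − r = 7.12% − (-0.3%) → 7.42%.

7.42%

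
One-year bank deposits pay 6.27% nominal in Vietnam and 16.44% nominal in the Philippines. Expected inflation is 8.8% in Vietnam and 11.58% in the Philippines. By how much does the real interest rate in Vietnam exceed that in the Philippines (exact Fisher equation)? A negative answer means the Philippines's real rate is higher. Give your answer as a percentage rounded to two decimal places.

-6.68%

Vietnam: (1 + 0.0627)/(1 + 0.0880) − 1 = -2.3254%
The Philippines: (1 + 0.1644)/(1 + 0.1158) − 1 = 4.3556%
Differential = -2.3254% − 4.3556% = -6.6810% → -6.68%.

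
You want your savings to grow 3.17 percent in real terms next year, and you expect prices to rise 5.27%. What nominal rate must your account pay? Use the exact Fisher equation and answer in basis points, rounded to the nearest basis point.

(1 + i) = (1 + r)(1 + π) = 1.03170 × 1.05270 = 1.08607059
i = 1.08607059 − 1, so the required nominal rate is 861 basis points.

861 basis points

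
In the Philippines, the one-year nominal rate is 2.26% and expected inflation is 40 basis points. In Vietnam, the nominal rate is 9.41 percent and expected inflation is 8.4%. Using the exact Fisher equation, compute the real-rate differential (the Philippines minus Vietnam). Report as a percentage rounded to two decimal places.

The Philippines: (1 + 0.0226)/(1 + 0.0040) − 1 = 1.8526%
Vietnam: (1 + 0.0941)/(1 + 0.0840) − 1 = 0.9317%
Differential = 1.8526% − 0.9317% = 0.9209% → 0.92%.

0.92%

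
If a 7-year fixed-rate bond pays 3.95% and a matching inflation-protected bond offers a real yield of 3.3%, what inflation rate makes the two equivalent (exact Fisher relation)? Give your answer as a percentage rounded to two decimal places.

0.63%

(1 + π) = (1 + i)/(1 + r) = 1.03950 / 1.03300 = 1.006292
Break-even inflation = 1.006292 − 1 → 0.63%.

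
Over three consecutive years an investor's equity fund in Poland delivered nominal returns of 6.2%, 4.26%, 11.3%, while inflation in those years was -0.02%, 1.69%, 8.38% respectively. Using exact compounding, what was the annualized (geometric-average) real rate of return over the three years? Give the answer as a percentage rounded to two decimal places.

3.80%

Nominal growth factor = 1.0620 × 1.0426 × 1.1130 = 1.23235946
Price-level growth factor = 0.9998 × 1.0169 × 1.0838 = 1.10189580
Real growth factor = 1.23235946 / 1.10189580 = 1.11839927
Annualized real rate = 1.11839927^(1/3) − 1 = 3.8004% → 3.80%.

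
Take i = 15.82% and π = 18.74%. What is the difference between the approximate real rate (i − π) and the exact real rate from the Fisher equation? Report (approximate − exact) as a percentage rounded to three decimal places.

Approximate: r ≈ 15.820% − 18.740% = -2.9200%
Exact: (1 + 0.1582)/(1 + 0.1874) − 1 = -2.4592%
Error = -2.9200% − (-2.4592%) = -0.4608% → -0.461%.

-0.461%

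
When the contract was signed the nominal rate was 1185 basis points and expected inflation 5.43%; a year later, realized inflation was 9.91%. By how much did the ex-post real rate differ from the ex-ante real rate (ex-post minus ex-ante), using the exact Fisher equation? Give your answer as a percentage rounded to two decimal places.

-4.32%

Ex-ante: (1 + 0.1185)/(1 + 0.0543) − 1 = 6.0893%
Ex-post: (1 + 0.1185)/(1 + 0.0991) − 1 = 1.7651%
Difference (ex-post − ex-ante) = -4.3243% → -4.32%.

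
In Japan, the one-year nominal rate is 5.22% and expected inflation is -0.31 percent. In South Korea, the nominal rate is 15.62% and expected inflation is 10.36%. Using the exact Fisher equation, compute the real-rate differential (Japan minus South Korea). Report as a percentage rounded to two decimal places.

0.78%

Japan: (1 + 0.0522)/(1 − 0.0031) − 1 = 5.5472%
South Korea: (1 + 0.1562)/(1 + 0.1036) − 1 = 4.7662%
Differential = 5.5472% − 4.7662% = 0.7810% → 0.78%.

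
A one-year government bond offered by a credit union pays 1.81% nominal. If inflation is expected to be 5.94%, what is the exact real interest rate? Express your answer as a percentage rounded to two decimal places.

-3.90%

By the Fisher identity, 1 + r = (1 + i)/(1 + π).
1 + r = 1.01810 / 1.05940 = 0.961016
r = 0.961016 − 1 = -3.8984%, i.e. -3.90%.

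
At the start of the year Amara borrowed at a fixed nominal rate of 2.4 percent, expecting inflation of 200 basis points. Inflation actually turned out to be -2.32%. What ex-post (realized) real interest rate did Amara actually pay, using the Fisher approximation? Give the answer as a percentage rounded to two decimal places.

4.72%

Ex-post: 2.4% − (-2.32%) = 4.720%
So the realized real rate is 4.72%.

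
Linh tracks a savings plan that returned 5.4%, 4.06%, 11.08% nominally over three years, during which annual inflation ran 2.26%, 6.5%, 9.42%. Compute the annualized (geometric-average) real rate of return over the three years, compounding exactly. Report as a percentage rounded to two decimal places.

0.74%

Compound the nominal returns: 1.0540 × 1.0406 × 1.1108 = 1.21831700.
Compound inflation: 1.0226 × 1.0650 × 1.0942 = 1.19165930.
Deflate: 1.21831700 / 1.19165930 = 1.02237023.
Annualized real rate = 1.02237023^(1/3) − 1 = 0.7402% → 0.74%.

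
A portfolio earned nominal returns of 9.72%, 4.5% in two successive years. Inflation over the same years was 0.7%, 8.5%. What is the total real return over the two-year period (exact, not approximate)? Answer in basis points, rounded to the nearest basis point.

Nominal growth factor = 1.0972 × 1.0450 = 1.146574
Price-level growth factor = 1.0070 × 1.0850 = 1.092595
Real growth factor = 1.146574 / 1.092595 = 1.049404
Total real return = 1.049404 − 1 → 494 basis points.

494 basis points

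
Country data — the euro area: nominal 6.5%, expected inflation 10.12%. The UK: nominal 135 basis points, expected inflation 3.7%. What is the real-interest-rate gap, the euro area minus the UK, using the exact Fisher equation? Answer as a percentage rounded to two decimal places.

-1.02%

The euro area: (1 + 0.0650)/(1 + 0.1012) − 1 = -3.2873%
The UK: (1 + 0.0135)/(1 + 0.0370) − 1 = -2.2662%
Differential = -3.2873% − (-2.2662%) = -1.0212% → -1.02%.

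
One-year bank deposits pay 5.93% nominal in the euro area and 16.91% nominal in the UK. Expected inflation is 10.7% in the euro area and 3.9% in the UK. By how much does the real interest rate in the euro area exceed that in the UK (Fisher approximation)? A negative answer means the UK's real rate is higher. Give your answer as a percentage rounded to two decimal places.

The euro area: 5.93% − 10.7% = -4.770%
The UK: 16.91% − 3.9% = 13.010%
Differential = -17.780% → -17.78%.

-17.78%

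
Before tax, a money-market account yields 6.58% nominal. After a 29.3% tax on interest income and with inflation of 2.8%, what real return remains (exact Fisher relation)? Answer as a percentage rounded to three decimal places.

After-tax nominal return = 6.58% × (1 − 0.293) = 4.65206%.
1 + r = 1.0465206 / 1.02800 = 1.018016
After-tax real rate = 1.018016 − 1 → 1.802%.

1.802%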